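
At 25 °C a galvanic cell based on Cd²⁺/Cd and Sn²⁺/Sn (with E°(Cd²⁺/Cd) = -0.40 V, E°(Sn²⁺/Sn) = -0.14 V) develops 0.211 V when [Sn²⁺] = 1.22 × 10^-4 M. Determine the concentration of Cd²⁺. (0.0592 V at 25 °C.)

0.0055 M

From the Nernst equation, log Q = n(E° − E)/0.0592 = 2(0.26 − 0.211)/0.0592 = 1.655, so Q = 45.2.
With Q = [Cd²⁺]/[Sn²⁺] and the known concentrations, [Cd²⁺] in the numerator gives [Cd²⁺] = 0.0055 M.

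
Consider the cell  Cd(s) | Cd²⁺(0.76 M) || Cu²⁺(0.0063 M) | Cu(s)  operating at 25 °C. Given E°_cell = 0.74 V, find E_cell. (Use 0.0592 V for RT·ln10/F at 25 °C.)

0.678 V

Balancing electrons gives n = 2; the reaction quotient is Q = [Cd²⁺]/[Cu²⁺] = 121.
At 25 °C, E = E° − (0.0592/n) log Q = 0.74 − (0.0592/2)(2.081) = 0.740 − 0.062 = 0.678 V.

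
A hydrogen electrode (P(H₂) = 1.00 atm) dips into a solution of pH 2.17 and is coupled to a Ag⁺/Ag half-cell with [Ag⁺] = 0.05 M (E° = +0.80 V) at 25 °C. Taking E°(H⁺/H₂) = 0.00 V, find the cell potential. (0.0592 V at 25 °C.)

The Ag⁺/Ag couple is the cathode, so E°_cell = 0.80 V; n = 2.
[H⁺] = 10^(−2.17) = 0.0068 M, and Q = [H⁺]^2 / ([Ag⁺]^2·P(H₂)) = 0.0183.
E = E° − (0.0592/2) log Q = 0.80 − (0.0592/2)(-1.738) = 0.851 V.

0.85 V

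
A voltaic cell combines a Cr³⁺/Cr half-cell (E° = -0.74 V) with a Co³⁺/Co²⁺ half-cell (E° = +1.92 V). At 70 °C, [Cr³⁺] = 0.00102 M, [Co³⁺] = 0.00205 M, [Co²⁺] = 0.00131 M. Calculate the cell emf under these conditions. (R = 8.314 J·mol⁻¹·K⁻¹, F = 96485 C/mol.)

2.74 V

The Co³⁺/Co²⁺ couple has the higher reduction potential and acts as the cathode, so E°_cell = +1.92 − (-0.74) = 2.66 V.
Balancing electrons gives n = 3; the reaction quotient is Q = [Cr³⁺]·[Co²⁺]^3/[Co³⁺]^3 = 2.66 × 10^-4.
E = E° − (RT/nF) ln Q = 2.66 − (8.314×343)/(3×96485) × (-8.231) = 2.660 + 0.081 = 2.741 V.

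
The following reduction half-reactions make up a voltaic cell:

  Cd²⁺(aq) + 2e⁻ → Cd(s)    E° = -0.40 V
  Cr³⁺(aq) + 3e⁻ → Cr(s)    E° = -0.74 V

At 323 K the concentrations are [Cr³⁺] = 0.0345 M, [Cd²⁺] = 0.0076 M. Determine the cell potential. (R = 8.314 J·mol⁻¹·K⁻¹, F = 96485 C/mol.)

0.303 V

The Cd²⁺/Cd couple has the higher reduction potential and acts as the cathode, so E°_cell = -0.40 − (-0.74) = 0.34 V.
Balancing electrons gives n = 6; the reaction quotient is Q = [Cr³⁺]^2/[Cd²⁺]^3 = 2710.
E = E° − (RT/nF) ln Q = 0.34 − (8.314×323)/(6×96485) × (7.905) = 0.340 − 0.037 = 0.303 V.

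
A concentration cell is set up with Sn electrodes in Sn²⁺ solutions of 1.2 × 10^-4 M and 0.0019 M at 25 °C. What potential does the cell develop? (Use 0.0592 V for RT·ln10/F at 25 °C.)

Both half-cells are Sn²⁺/Sn, so E°_cell = 0. The concentrated side is the cathode; the cell reaction moves Sn²⁺ from high to low concentration with n = 2.
Q = [Sn²⁺]_dilute/[Sn²⁺]_conc = 1.2 × 10^-4/0.0019 = 0.0632.
E = 0 − (0.0592/2) log Q = −(0.0592/2)(-1.200) = 0.0355 V.

0.036 V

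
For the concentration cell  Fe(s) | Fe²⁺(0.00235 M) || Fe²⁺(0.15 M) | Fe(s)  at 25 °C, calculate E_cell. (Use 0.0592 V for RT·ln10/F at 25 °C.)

Both half-cells are Fe²⁺/Fe, so E°_cell = 0. The concentrated side is the cathode; the cell reaction moves Fe²⁺ from high to low concentration with n = 2.
Q = [Fe²⁺]_dilute/[Fe²⁺]_conc = 0.00235/0.15 = 0.0157.
E = 0 − (0.0592/2) log Q = −(0.0592/2)(-1.805) = 0.0534 V.

0.053 V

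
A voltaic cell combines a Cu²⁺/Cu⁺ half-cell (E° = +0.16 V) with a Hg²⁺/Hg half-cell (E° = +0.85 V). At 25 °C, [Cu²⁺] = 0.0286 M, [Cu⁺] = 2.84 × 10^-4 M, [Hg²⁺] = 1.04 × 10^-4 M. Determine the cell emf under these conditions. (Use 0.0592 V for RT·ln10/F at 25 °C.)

The Hg²⁺/Hg couple has the higher reduction potential and acts as the cathode, so E°_cell = +0.85 − (+0.16) = 0.69 V.
Balancing electrons gives n = 2; the reaction quotient is Q = [Cu²⁺]^2/([Cu⁺]^2·[Hg²⁺]) = 9.75 × 10^7.
At 25 °C, E = E° − (0.0592/n) log Q = 0.69 − (0.0592/2)(7.989) = 0.690 − 0.236 = 0.454 V.

0.454 V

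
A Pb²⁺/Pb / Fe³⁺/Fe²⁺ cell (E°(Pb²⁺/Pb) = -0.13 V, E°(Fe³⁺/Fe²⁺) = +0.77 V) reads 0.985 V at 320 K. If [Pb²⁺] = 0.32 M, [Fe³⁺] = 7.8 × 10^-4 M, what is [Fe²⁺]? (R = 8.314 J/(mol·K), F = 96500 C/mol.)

From the Nernst equation, ln Q = nF(E° − E)/RT = 2×96500×(0.90 − 0.985)/(8.314×320) = -6.166, so Q = 0.00210.
With Q = [Pb²⁺]·[Fe²⁺]^2/[Fe³⁺]^2 and the known concentrations, [Fe²⁺]^2 in the numerator gives [Fe²⁺] = 6.3 × 10^-5 M.

6.3 × 10^-5 M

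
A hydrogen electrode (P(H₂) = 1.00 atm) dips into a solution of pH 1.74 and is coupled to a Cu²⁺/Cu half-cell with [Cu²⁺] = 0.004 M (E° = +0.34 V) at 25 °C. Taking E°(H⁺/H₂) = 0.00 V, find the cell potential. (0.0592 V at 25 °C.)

The Cu²⁺/Cu couple is the cathode, so E°_cell = 0.34 V; n = 2.
[H⁺] = 10^(−1.74) = 0.018 M, and Q = [H⁺]^2 / ([Cu²⁺]·P(H₂)) = 0.0828.
E = E° − (0.0592/2) log Q = 0.34 − (0.0592/2)(-1.082) = 0.372 V.

0.37 V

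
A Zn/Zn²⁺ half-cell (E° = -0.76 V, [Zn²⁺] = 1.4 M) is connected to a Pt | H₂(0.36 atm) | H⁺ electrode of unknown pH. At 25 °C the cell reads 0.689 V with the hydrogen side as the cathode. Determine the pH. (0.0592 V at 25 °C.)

pH = 1.35

E°_cell = 0.76 V and n = 2.
log Q = n(E° − E)/0.0592 = 2×(0.76 − 0.689)/0.0592 = 2.399.
With Q = [Zn²⁺]·P(H₂) / [H⁺]^2, solving for [H⁺] gives log[H⁺] = -1.348, so pH = 1.35.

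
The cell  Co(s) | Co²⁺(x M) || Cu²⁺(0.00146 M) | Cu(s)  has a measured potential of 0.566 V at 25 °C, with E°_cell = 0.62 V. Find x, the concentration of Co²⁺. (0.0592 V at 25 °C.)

0.097 M

From the Nernst equation, log Q = n(E° − E)/0.0592 = 2(0.62 − 0.566)/0.0592 = 1.824, so Q = 66.7.
With Q = [Co²⁺]/[Cu²⁺] and the known concentrations, [Co²⁺] in the numerator gives [Co²⁺] = 0.097 M.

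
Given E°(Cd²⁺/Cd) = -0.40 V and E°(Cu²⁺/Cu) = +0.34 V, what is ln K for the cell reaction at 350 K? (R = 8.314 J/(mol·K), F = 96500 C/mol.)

ln K = 49.1

E°_cell = +0.34 − (-0.40) = 0.74 V, with n = 2 electrons transferred.
At equilibrium E = 0, so the Nernst equation gives ln K = nFE°/RT = (2)(96500)(0.74)/((8.314)(350)) = 49.08.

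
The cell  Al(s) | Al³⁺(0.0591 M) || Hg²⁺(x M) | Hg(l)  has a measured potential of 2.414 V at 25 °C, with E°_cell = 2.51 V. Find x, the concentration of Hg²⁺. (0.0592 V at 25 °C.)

From the Nernst equation, log Q = n(E° − E)/0.0592 = 6(2.51 − 2.414)/0.0592 = 9.730, so Q = 5.37 × 10^9.
With Q = [Al³⁺]^2/[Hg²⁺]^3 and the known concentrations, [Hg²⁺]^3 in the denominator gives [Hg²⁺] = 8.7 × 10^-5 M.

8.7 × 10^-5 M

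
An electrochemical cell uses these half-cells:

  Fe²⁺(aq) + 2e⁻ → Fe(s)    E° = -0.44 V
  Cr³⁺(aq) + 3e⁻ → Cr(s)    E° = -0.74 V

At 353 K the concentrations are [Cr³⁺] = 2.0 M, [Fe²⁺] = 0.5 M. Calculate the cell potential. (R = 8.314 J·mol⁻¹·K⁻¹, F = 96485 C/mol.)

0.282 V

The Fe²⁺/Fe couple has the higher reduction potential and acts as the cathode, so E°_cell = -0.44 − (-0.74) = 0.30 V.
Balancing electrons gives n = 6; the reaction quotient is Q = [Cr³⁺]^2/[Fe²⁺]^3 = 32.0.
E = E° − (RT/nF) ln Q = 0.30 − (8.314×353)/(6×96485) × (3.466) = 0.300 − 0.018 = 0.282 V.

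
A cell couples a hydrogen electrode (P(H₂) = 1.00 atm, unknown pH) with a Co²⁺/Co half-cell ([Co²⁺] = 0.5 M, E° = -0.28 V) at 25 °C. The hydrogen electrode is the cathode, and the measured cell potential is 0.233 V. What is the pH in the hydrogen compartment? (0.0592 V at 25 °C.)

pH = 0.94

E°_cell = 0.28 V and n = 2.
log Q = n(E° − E)/0.0592 = 2×(0.28 − 0.233)/0.0592 = 1.588.
With Q = [Co²⁺]·P(H₂) / [H⁺]^2, solving for [H⁺] gives log[H⁺] = -0.944, so pH = 0.94.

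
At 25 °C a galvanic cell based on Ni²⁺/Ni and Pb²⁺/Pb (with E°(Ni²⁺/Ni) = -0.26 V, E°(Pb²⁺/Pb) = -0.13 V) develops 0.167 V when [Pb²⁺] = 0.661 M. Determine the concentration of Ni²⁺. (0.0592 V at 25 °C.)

From the Nernst equation, log Q = n(E° − E)/0.0592 = 2(0.13 − 0.167)/0.0592 = -1.250, so Q = 0.0562.
With Q = [Ni²⁺]/[Pb²⁺] and the known concentrations, [Ni²⁺] in the numerator gives [Ni²⁺] = 0.037 M.

0.037 M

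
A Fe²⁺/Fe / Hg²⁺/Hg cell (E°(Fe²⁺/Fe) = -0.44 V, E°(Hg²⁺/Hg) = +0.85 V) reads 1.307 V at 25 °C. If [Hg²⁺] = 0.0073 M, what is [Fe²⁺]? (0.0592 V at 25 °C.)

From the Nernst equation, log Q = n(E° − E)/0.0592 = 2(1.29 − 1.307)/0.0592 = -0.574, so Q = 0.266.
With Q = [Fe²⁺]/[Hg²⁺] and the known concentrations, [Fe²⁺] in the numerator gives [Fe²⁺] = 0.0019 M.

0.0019 M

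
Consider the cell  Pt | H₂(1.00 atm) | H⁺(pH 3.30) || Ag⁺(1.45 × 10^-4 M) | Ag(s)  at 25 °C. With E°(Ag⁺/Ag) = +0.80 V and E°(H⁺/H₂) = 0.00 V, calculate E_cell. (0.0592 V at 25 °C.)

The Ag⁺/Ag couple is the cathode, so E°_cell = 0.80 V; n = 2.
[H⁺] = 10^(−3.30) = 5 × 10^-4 M, and Q = [H⁺]^2 / ([Ag⁺]^2·P(H₂)) = 11.9.
E = E° − (0.0592/2) log Q = 0.80 − (0.0592/2)(1.077) = 0.768 V.

0.77 V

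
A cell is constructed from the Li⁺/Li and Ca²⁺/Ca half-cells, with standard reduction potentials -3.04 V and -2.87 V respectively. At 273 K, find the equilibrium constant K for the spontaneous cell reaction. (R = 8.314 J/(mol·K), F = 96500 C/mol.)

E°_cell = -2.87 − (-3.04) = 0.17 V, with n = 2 electrons transferred.
At equilibrium E = 0, so the Nernst equation gives ln K = nFE°/RT = (2)(96500)(0.17)/((8.314)(273)) = 14.46.
K = e^14.46 = 1.9 × 10^6.

1.9 × 10^6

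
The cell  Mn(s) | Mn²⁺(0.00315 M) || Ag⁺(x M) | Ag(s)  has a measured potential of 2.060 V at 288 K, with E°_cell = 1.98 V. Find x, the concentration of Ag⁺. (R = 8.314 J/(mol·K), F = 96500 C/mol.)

1.4 M

From the Nernst equation, ln Q = nF(E° − E)/RT = 2×96500×(1.98 − 2.060)/(8.314×288) = -6.448, so Q = 0.00158.
With Q = [Mn²⁺]/[Ag⁺]^2 and the known concentrations, [Ag⁺]^2 in the denominator gives [Ag⁺] = 1.4 M.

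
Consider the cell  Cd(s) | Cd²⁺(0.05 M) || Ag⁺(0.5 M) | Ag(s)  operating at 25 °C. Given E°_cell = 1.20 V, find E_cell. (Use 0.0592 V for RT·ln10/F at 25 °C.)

1.22 V

Balancing electrons gives n = 2; the reaction quotient is Q = [Cd²⁺]/[Ag⁺]^2 = 0.200.
At 25 °C, E = E° − (0.0592/n) log Q = 1.20 − (0.0592/2)(-0.699) = 1.200 + 0.021 = 1.221 V.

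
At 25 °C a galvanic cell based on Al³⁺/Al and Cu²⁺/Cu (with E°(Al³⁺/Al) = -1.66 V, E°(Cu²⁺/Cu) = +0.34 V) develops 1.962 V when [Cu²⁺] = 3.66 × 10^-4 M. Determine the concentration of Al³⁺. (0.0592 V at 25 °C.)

From the Nernst equation, log Q = n(E° − E)/0.0592 = 6(2.00 − 1.962)/0.0592 = 3.851, so Q = 7100.
With Q = [Al³⁺]^2/[Cu²⁺]^3 and the known concentrations, [Al³⁺]^2 in the numerator gives [Al³⁺] = 5.9 × 10^-4 M.

5.9 × 10^-4 M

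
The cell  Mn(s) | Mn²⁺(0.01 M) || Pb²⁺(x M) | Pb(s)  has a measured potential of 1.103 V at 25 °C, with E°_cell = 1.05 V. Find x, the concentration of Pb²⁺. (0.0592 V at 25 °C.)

From the Nernst equation, log Q = n(E° − E)/0.0592 = 2(1.05 − 1.103)/0.0592 = -1.791, so Q = 0.0162.
With Q = [Mn²⁺]/[Pb²⁺] and the known concentrations, [Pb²⁺] in the denominator gives [Pb²⁺] = 0.62 M.

0.62 M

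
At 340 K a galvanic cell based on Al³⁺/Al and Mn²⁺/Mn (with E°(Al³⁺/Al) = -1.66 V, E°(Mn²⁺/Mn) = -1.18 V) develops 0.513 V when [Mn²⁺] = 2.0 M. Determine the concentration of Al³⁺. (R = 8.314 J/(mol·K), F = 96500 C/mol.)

From the Nernst equation, ln Q = nF(E° − E)/RT = 6×96500×(0.48 − 0.513)/(8.314×340) = -6.759, so Q = 0.00116.
With Q = [Al³⁺]^2/[Mn²⁺]^3 and the known concentrations, [Al³⁺]^2 in the numerator gives [Al³⁺] = 0.096 M.

0.096 M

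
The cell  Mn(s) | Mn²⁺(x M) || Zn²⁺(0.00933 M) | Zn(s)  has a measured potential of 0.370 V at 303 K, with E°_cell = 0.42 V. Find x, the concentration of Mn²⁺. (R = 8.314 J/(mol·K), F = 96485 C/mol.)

0.43 M

From the Nernst equation, ln Q = nF(E° − E)/RT = 2×96485×(0.42 − 0.370)/(8.314×303) = 3.830, so Q = 46.1.
With Q = [Mn²⁺]/[Zn²⁺] and the known concentrations, [Mn²⁺] in the numerator gives [Mn²⁺] = 0.43 M.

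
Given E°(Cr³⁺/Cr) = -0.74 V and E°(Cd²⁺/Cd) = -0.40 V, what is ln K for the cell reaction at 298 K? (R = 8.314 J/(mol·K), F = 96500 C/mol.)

ln K = 79.5

E°_cell = -0.40 − (-0.74) = 0.34 V, with n = 6 electrons transferred.
At equilibrium E = 0, so the Nernst equation gives ln K = nFE°/RT = (6)(96500)(0.34)/((8.314)(298)) = 79.46.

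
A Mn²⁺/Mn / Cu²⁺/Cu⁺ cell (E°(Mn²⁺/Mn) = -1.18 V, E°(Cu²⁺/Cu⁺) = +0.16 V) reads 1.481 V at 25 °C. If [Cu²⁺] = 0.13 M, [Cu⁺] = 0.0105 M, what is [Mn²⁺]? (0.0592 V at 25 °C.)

0.0026 M

From the Nernst equation, log Q = n(E° − E)/0.0592 = 2(1.34 − 1.481)/0.0592 = -4.764, so Q = 1.72 × 10^-5.
With Q = [Mn²⁺]·[Cu⁺]^2/[Cu²⁺]^2 and the known concentrations, [Mn²⁺] in the numerator gives [Mn²⁺] = 0.0026 M.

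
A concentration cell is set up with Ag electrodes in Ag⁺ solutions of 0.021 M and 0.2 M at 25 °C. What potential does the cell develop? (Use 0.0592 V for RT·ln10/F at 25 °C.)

Both half-cells are Ag⁺/Ag, so E°_cell = 0. The concentrated side is the cathode; the cell reaction moves Ag⁺ from high to low concentration with n = 1.
Q = [Ag⁺]_dilute/[Ag⁺]_conc = 0.021/0.2 = 0.105.
E = 0 − (0.0592/1) log Q = −(0.0592/1)(-0.979) = 0.0580 V.

0.058 V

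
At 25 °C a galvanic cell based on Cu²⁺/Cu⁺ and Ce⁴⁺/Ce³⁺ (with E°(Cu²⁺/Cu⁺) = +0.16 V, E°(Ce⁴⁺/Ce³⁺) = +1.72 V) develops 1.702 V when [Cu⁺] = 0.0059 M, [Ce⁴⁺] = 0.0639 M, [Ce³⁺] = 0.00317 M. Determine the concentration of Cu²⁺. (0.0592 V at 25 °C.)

4.7 × 10^-4 M

From the Nernst equation, log Q = n(E° − E)/0.0592 = 1(1.56 − 1.702)/0.0592 = -2.399, so Q = 0.00399.
With Q = [Cu²⁺]·[Ce³⁺]/([Cu⁺]·[Ce⁴⁺]) and the known concentrations, [Cu²⁺] in the numerator gives [Cu²⁺] = 4.7 × 10^-4 M.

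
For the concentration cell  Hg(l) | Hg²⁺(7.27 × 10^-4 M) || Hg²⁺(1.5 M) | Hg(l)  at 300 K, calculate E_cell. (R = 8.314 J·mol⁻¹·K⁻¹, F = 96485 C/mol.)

Both half-cells are Hg²⁺/Hg, so E°_cell = 0. The concentrated side is the cathode; the cell reaction moves Hg²⁺ from high to low concentration with n = 2.
Q = [Hg²⁺]_dilute/[Hg²⁺]_conc = 7.27 × 10^-4/1.5 = 4.85 × 10^-4.
E = 0 − (RT/nF) ln Q = −((8.314×300)/(2×96485))(-7.632) = 0.0986 V.

0.099 V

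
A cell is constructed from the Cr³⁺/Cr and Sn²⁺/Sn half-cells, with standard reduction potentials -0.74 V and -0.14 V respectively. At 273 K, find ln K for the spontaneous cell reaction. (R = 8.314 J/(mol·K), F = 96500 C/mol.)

ln K = 153.1

E°_cell = -0.14 − (-0.74) = 0.60 V, with n = 6 electrons transferred.
At equilibrium E = 0, so the Nernst equation gives ln K = nFE°/RT = (6)(96500)(0.60)/((8.314)(273)) = 153.06.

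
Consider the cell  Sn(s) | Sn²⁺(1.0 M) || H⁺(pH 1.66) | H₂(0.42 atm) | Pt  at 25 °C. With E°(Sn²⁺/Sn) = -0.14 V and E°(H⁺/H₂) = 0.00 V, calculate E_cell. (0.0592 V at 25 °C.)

0.053 V

The hydrogen couple is the cathode, so E°_cell = 0.14 V; n = 2.
[H⁺] = 10^(−1.66) = 0.022 M, and Q = [Sn²⁺]·P(H₂) / [H⁺]^2 = 878.
E = E° − (0.0592/2) log Q = 0.14 − (0.0592/2)(2.943) = 0.053 V.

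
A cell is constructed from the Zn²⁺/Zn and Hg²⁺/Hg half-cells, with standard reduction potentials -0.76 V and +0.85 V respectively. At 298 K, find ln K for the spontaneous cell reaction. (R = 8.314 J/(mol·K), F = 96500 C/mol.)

ln K = 125.4

E°_cell = +0.85 − (-0.76) = 1.61 V, with n = 2 electrons transferred.
At equilibrium E = 0, so the Nernst equation gives ln K = nFE°/RT = (2)(96500)(1.61)/((8.314)(298)) = 125.42.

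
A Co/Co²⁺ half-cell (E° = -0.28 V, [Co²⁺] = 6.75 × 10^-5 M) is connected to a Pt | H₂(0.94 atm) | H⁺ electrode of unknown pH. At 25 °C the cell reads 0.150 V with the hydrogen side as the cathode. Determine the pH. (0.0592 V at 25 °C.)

E°_cell = 0.28 V and n = 2.
log Q = n(E° − E)/0.0592 = 2×(0.28 − 0.150)/0.0592 = 4.392.
With Q = [Co²⁺]·P(H₂) / [H⁺]^2, solving for [H⁺] gives log[H⁺] = -4.295, so pH = 4.29.

pH = 4.29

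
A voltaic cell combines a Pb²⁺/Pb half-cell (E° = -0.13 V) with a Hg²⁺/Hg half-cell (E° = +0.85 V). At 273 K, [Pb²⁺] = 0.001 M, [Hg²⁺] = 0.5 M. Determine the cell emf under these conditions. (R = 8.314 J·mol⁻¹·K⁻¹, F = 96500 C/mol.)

1.05 V

The Hg²⁺/Hg couple has the higher reduction potential and acts as the cathode, so E°_cell = +0.85 − (-0.13) = 0.98 V.
Balancing electrons gives n = 2; the reaction quotient is Q = [Pb²⁺]/[Hg²⁺] = 0.00200.
E = E° − (RT/nF) ln Q = 0.98 − (8.314×273)/(2×96500) × (-6.215) = 0.980 + 0.073 = 1.053 V.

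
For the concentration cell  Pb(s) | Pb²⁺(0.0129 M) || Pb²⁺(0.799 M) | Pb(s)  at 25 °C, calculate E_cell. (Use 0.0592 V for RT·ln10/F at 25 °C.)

Both half-cells are Pb²⁺/Pb, so E°_cell = 0. The concentrated side is the cathode; the cell reaction moves Pb²⁺ from high to low concentration with n = 2.
Q = [Pb²⁺]_dilute/[Pb²⁺]_conc = 0.0129/0.799 = 0.0161.
E = 0 − (0.0592/2) log Q = −(0.0592/2)(-1.792) = 0.0530 V.

0.053 V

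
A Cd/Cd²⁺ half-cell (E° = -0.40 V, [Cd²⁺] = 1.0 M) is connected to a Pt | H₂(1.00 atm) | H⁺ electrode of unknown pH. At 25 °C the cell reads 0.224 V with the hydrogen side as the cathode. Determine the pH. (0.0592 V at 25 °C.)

pH = 2.97

E°_cell = 0.40 V and n = 2.
log Q = n(E° − E)/0.0592 = 2×(0.40 − 0.224)/0.0592 = 5.946.
With Q = [Cd²⁺]·P(H₂) / [H⁺]^2, solving for [H⁺] gives log[H⁺] = -2.973, so pH = 2.97.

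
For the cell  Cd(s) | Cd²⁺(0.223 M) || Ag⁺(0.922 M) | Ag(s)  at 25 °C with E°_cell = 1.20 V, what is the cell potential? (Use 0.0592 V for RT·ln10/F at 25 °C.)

1.22 V

Balancing electrons gives n = 2; the reaction quotient is Q = [Cd²⁺]/[Ag⁺]^2 = 0.262.
At 25 °C, E = E° − (0.0592/n) log Q = 1.20 − (0.0592/2)(-0.581) = 1.200 + 0.017 = 1.217 V.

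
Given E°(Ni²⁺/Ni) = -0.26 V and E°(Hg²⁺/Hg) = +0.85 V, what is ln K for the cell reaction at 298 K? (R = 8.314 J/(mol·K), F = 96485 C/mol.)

ln K = 86.5

E°_cell = +0.85 − (-0.26) = 1.11 V, with n = 2 electrons transferred.
At equilibrium E = 0, so the Nernst equation gives ln K = nFE°/RT = (2)(96485)(1.11)/((8.314)(298)) = 86.45.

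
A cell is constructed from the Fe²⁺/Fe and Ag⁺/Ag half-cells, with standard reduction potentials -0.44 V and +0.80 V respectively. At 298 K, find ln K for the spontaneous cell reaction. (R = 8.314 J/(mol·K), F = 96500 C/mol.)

E°_cell = +0.80 − (-0.44) = 1.24 V, with n = 2 electrons transferred.
At equilibrium E = 0, so the Nernst equation gives ln K = nFE°/RT = (2)(96500)(1.24)/((8.314)(298)) = 96.59.

ln K = 96.6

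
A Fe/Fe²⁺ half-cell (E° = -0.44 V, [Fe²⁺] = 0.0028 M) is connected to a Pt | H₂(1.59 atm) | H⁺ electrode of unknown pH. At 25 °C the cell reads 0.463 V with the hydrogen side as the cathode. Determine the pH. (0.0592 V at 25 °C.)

E°_cell = 0.44 V and n = 2.
log Q = n(E° − E)/0.0592 = 2×(0.44 − 0.463)/0.0592 = -0.777.
With Q = [Fe²⁺]·P(H₂) / [H⁺]^2, solving for [H⁺] gives log[H⁺] = -0.787, so pH = 0.79.

pH = 0.79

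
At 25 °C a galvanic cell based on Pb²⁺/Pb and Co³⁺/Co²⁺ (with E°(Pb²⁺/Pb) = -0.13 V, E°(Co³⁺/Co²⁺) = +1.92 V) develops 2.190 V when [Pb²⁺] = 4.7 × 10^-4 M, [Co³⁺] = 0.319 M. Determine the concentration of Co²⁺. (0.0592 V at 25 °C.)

From the Nernst equation, log Q = n(E° − E)/0.0592 = 2(2.05 − 2.190)/0.0592 = -4.730, so Q = 1.86 × 10^-5.
With Q = [Pb²⁺]·[Co²⁺]^2/[Co³⁺]^2 and the known concentrations, [Co²⁺]^2 in the numerator gives [Co²⁺] = 0.064 M.

0.064 M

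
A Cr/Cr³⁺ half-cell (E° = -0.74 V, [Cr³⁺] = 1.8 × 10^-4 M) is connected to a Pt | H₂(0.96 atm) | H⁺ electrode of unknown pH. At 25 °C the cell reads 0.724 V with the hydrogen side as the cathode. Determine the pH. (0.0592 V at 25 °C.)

pH = 1.53

E°_cell = 0.74 V and n = 6.
log Q = n(E° − E)/0.0592 = 6×(0.74 − 0.724)/0.0592 = 1.622.
With Q = [Cr³⁺]^2·P(H₂)^3 / [H⁺]^6, solving for [H⁺] gives log[H⁺] = -1.527, so pH = 1.53.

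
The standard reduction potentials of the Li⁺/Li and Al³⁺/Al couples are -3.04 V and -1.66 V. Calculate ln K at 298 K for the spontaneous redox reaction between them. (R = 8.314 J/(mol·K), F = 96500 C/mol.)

ln K = 161.3

E°_cell = -1.66 − (-3.04) = 1.38 V, with n = 3 electrons transferred.
At equilibrium E = 0, so the Nernst equation gives ln K = nFE°/RT = (3)(96500)(1.38)/((8.314)(298)) = 161.25.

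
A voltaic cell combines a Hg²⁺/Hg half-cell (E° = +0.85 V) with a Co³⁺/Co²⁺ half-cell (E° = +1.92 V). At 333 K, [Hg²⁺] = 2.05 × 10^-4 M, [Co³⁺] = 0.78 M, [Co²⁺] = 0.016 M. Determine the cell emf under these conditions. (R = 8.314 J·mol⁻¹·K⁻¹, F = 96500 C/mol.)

The Co³⁺/Co²⁺ couple has the higher reduction potential and acts as the cathode, so E°_cell = +1.92 − (+0.85) = 1.07 V.
Balancing electrons gives n = 2; the reaction quotient is Q = [Hg²⁺]·[Co²⁺]^2/[Co³⁺]^2 = 8.63 × 10^-8.
E = E° − (RT/nF) ln Q = 1.07 − (8.314×333)/(2×96500) × (-16.266) = 1.070 + 0.233 = 1.303 V.

1.30 V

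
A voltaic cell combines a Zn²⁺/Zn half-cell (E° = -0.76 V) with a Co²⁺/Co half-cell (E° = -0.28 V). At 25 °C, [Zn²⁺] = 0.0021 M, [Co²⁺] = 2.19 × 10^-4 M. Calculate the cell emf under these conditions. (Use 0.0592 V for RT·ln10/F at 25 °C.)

The Co²⁺/Co couple has the higher reduction potential and acts as the cathode, so E°_cell = -0.28 − (-0.76) = 0.48 V.
Balancing electrons gives n = 2; the reaction quotient is Q = [Zn²⁺]/[Co²⁺] = 9.59.
At 25 °C, E = E° − (0.0592/n) log Q = 0.48 − (0.0592/2)(0.982) = 0.480 − 0.029 = 0.451 V.

0.451 V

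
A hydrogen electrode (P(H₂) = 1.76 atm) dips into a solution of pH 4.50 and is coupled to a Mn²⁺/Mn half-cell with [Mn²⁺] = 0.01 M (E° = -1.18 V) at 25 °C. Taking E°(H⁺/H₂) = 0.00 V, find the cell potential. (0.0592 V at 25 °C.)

The hydrogen couple is the cathode, so E°_cell = 1.18 V; n = 2.
[H⁺] = 10^(−4.50) = 3.2 × 10^-5 M, and Q = [Mn²⁺]·P(H₂) / [H⁺]^2 = 1.76 × 10^7.
E = E° − (0.0592/2) log Q = 1.18 − (0.0592/2)(7.246) = 0.966 V.

0.97 V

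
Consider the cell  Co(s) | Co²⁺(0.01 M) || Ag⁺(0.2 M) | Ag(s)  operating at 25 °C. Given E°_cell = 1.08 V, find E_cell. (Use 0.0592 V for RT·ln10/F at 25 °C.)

1.10 V

Balancing electrons gives n = 2; the reaction quotient is Q = [Co²⁺]/[Ag⁺]^2 = 0.250.
At 25 °C, E = E° − (0.0592/n) log Q = 1.08 − (0.0592/2)(-0.602) = 1.080 + 0.018 = 1.098 V.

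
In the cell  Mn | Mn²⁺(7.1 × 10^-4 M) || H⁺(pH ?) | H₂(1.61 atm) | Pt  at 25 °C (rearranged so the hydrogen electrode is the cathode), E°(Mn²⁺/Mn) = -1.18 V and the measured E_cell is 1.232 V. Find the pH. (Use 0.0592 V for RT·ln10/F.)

E°_cell = 1.18 V and n = 2.
log Q = n(E° − E)/0.0592 = 2×(1.18 − 1.232)/0.0592 = -1.757.
With Q = [Mn²⁺]·P(H₂) / [H⁺]^2, solving for [H⁺] gives log[H⁺] = -0.593, so pH = 0.59.

pH = 0.59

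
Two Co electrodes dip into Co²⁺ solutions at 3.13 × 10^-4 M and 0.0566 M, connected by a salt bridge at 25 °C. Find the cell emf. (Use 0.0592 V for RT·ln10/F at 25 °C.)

Both half-cells are Co²⁺/Co, so E°_cell = 0. The concentrated side is the cathode; the cell reaction moves Co²⁺ from high to low concentration with n = 2.
Q = [Co²⁺]_dilute/[Co²⁺]_conc = 3.13 × 10^-4/0.0566 = 0.00553.
E = 0 − (0.0592/2) log Q = −(0.0592/2)(-2.257) = 0.0668 V.

0.067 V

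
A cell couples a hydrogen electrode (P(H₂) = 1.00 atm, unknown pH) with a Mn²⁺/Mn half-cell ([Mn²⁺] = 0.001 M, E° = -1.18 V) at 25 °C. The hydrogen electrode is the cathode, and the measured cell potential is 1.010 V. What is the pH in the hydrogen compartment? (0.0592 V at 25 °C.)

E°_cell = 1.18 V and n = 2.
log Q = n(E° − E)/0.0592 = 2×(1.18 − 1.010)/0.0592 = 5.743.
With Q = [Mn²⁺]·P(H₂) / [H⁺]^2, solving for [H⁺] gives log[H⁺] = -4.372, so pH = 4.37.

pH = 4.37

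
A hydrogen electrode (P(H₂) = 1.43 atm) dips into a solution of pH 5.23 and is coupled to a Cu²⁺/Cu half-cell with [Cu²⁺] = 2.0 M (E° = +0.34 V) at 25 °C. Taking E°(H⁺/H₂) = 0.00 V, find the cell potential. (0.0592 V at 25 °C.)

0.66 V

The Cu²⁺/Cu couple is the cathode, so E°_cell = 0.34 V; n = 2.
[H⁺] = 10^(−5.23) = 5.9 × 10^-6 M, and Q = [H⁺]^2 / ([Cu²⁺]·P(H₂)) = 1.21 × 10^-11.
E = E° − (0.0592/2) log Q = 0.34 − (0.0592/2)(-10.916) = 0.663 V.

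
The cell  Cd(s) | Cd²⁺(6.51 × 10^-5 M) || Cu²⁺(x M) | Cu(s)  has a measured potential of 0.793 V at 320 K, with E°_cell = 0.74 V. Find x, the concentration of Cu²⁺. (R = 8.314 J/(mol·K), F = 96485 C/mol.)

From the Nernst equation, ln Q = nF(E° − E)/RT = 2×96485×(0.74 − 0.793)/(8.314×320) = -3.844, so Q = 0.0214.
With Q = [Cd²⁺]/[Cu²⁺] and the known concentrations, [Cu²⁺] in the denominator gives [Cu²⁺] = 0.003 M.

0.003 M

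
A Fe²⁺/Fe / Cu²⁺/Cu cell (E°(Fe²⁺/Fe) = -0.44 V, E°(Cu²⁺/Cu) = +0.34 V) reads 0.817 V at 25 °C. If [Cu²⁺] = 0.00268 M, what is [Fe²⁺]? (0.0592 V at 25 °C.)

1.5 × 10^-4 M

From the Nernst equation, log Q = n(E° − E)/0.0592 = 2(0.78 − 0.817)/0.0592 = -1.250, so Q = 0.0562.
With Q = [Fe²⁺]/[Cu²⁺] and the known concentrations, [Fe²⁺] in the numerator gives [Fe²⁺] = 1.5 × 10^-4 M.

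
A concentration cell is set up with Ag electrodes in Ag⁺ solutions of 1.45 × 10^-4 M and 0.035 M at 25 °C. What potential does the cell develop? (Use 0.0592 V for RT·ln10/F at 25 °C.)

0.14 V

Both half-cells are Ag⁺/Ag, so E°_cell = 0. The concentrated side is the cathode; the cell reaction moves Ag⁺ from high to low concentration with n = 1.
Q = [Ag⁺]_dilute/[Ag⁺]_conc = 1.45 × 10^-4/0.035 = 0.00414.
E = 0 − (0.0592/1) log Q = −(0.0592/1)(-2.383) = 0.1411 V.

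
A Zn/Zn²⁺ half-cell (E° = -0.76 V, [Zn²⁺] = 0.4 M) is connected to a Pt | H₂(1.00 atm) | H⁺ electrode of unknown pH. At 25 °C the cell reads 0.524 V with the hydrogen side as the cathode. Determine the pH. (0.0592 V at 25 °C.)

E°_cell = 0.76 V and n = 2.
log Q = n(E° − E)/0.0592 = 2×(0.76 − 0.524)/0.0592 = 7.973.
With Q = [Zn²⁺]·P(H₂) / [H⁺]^2, solving for [H⁺] gives log[H⁺] = -4.185, so pH = 4.19.

pH = 4.19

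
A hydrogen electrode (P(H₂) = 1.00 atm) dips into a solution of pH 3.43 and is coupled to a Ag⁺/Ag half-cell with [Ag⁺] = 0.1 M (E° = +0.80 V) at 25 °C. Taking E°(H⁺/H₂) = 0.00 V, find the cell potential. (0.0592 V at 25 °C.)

0.94 V

The Ag⁺/Ag couple is the cathode, so E°_cell = 0.80 V; n = 2.
[H⁺] = 10^(−3.43) = 3.7 × 10^-4 M, and Q = [H⁺]^2 / ([Ag⁺]^2·P(H₂)) = 1.38 × 10^-5.
E = E° − (0.0592/2) log Q = 0.80 − (0.0592/2)(-4.860) = 0.944 V.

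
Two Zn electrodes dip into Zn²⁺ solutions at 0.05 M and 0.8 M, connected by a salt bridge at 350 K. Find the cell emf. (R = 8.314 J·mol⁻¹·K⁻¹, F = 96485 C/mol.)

0.042 V

Both half-cells are Zn²⁺/Zn, so E°_cell = 0. The concentrated side is the cathode; the cell reaction moves Zn²⁺ from high to low concentration with n = 2.
Q = [Zn²⁺]_dilute/[Zn²⁺]_conc = 0.05/0.8 = 0.0625.
E = 0 − (RT/nF) ln Q = −((8.314×350)/(2×96485))(-2.773) = 0.0418 V.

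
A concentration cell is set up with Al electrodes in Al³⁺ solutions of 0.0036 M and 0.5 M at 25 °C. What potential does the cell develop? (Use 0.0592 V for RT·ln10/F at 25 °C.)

0.042 V

Both half-cells are Al³⁺/Al, so E°_cell = 0. The concentrated side is the cathode; the cell reaction moves Al³⁺ from high to low concentration with n = 3.
Q = [Al³⁺]_dilute/[Al³⁺]_conc = 0.0036/0.5 = 0.00720.
E = 0 − (0.0592/3) log Q = −(0.0592/3)(-2.143) = 0.0423 V.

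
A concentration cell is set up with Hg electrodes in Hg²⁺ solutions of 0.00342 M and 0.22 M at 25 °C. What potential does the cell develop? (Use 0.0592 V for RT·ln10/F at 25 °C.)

0.054 V

Both half-cells are Hg²⁺/Hg, so E°_cell = 0. The concentrated side is the cathode; the cell reaction moves Hg²⁺ from high to low concentration with n = 2.
Q = [Hg²⁺]_dilute/[Hg²⁺]_conc = 0.00342/0.22 = 0.0155.
E = 0 − (0.0592/2) log Q = −(0.0592/2)(-1.808) = 0.0535 V.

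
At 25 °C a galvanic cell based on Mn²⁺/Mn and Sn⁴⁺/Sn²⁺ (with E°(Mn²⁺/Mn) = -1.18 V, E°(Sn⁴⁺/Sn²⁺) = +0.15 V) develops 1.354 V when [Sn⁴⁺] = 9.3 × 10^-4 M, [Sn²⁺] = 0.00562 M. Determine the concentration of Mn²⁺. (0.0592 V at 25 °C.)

0.026 M

From the Nernst equation, log Q = n(E° − E)/0.0592 = 2(1.33 − 1.354)/0.0592 = -0.811, so Q = 0.155.
With Q = [Mn²⁺]·[Sn²⁺]/[Sn⁴⁺] and the known concentrations, [Mn²⁺] in the numerator gives [Mn²⁺] = 0.026 M.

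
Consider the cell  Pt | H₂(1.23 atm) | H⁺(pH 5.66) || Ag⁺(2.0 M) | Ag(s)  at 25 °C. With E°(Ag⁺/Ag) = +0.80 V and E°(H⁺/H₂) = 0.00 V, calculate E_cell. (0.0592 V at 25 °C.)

1.16 V

The Ag⁺/Ag couple is the cathode, so E°_cell = 0.80 V; n = 2.
[H⁺] = 10^(−5.66) = 2.2 × 10^-6 M, and Q = [H⁺]^2 / ([Ag⁺]^2·P(H₂)) = 9.73 × 10^-13.
E = E° − (0.0592/2) log Q = 0.80 − (0.0592/2)(-12.012) = 1.156 V.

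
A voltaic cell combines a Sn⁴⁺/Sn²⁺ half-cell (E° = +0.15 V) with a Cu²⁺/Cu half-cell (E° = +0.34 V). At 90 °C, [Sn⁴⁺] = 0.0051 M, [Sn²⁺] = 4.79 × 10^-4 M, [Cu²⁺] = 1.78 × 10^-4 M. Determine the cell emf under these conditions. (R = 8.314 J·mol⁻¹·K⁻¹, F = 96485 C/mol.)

The Cu²⁺/Cu couple has the higher reduction potential and acts as the cathode, so E°_cell = +0.34 − (+0.15) = 0.19 V.
Balancing electrons gives n = 2; the reaction quotient is Q = [Sn⁴⁺]/([Sn²⁺]·[Cu²⁺]) = 5.98 × 10^4.
E = E° − (RT/nF) ln Q = 0.19 − (8.314×363)/(2×96485) × (10.999) = 0.190 − 0.172 = 0.018 V.

0.018 V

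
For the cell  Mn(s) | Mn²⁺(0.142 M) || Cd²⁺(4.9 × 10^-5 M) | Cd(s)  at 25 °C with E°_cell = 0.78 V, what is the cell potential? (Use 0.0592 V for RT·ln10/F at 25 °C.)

0.678 V

Balancing electrons gives n = 2; the reaction quotient is Q = [Mn²⁺]/[Cd²⁺] = 2900.
At 25 °C, E = E° − (0.0592/n) log Q = 0.78 − (0.0592/2)(3.462) = 0.780 − 0.102 = 0.678 V.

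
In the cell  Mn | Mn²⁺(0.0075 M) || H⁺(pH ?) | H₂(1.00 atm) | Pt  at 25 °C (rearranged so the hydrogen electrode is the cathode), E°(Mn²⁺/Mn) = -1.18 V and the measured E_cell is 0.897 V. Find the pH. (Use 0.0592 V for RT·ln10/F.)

E°_cell = 1.18 V and n = 2.
log Q = n(E° − E)/0.0592 = 2×(1.18 − 0.897)/0.0592 = 9.561.
With Q = [Mn²⁺]·P(H₂) / [H⁺]^2, solving for [H⁺] gives log[H⁺] = -5.843, so pH = 5.84.

pH = 5.84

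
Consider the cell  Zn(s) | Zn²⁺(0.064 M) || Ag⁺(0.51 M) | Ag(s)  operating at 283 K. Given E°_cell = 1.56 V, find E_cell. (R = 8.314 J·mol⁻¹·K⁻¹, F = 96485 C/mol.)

Balancing electrons gives n = 2; the reaction quotient is Q = [Zn²⁺]/[Ag⁺]^2 = 0.246.
E = E° − (RT/nF) ln Q = 1.56 − (8.314×283)/(2×96485) × (-1.402) = 1.560 + 0.017 = 1.577 V.

1.58 V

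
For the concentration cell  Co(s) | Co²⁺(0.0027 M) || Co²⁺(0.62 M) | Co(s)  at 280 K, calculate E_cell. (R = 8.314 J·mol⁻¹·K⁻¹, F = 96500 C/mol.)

Both half-cells are Co²⁺/Co, so E°_cell = 0. The concentrated side is the cathode; the cell reaction moves Co²⁺ from high to low concentration with n = 2.
Q = [Co²⁺]_dilute/[Co²⁺]_conc = 0.0027/0.62 = 0.00435.
E = 0 − (RT/nF) ln Q = −((8.314×280)/(2×96500))(-5.436) = 0.0656 V.

0.066 V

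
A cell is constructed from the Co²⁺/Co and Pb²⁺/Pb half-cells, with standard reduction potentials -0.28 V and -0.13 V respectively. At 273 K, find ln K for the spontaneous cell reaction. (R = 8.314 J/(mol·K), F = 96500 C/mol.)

ln K = 12.8

E°_cell = -0.13 − (-0.28) = 0.15 V, with n = 2 electrons transferred.
At equilibrium E = 0, so the Nernst equation gives ln K = nFE°/RT = (2)(96500)(0.15)/((8.314)(273)) = 12.75.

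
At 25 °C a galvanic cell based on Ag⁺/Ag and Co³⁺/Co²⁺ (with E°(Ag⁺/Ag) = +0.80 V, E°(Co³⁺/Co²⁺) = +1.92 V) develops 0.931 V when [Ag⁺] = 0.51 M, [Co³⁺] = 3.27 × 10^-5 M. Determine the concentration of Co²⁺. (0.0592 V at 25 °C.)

0.1 M

From the Nernst equation, log Q = n(E° − E)/0.0592 = 1(1.12 − 0.931)/0.0592 = 3.193, so Q = 1560.
With Q = [Ag⁺]·[Co²⁺]/[Co³⁺] and the known concentrations, [Co²⁺] in the numerator gives [Co²⁺] = 0.1 M.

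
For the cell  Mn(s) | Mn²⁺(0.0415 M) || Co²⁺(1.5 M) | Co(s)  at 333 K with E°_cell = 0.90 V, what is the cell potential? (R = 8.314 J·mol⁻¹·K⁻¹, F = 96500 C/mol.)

Balancing electrons gives n = 2; the reaction quotient is Q = [Mn²⁺]/[Co²⁺] = 0.0277.
E = E° − (RT/nF) ln Q = 0.90 − (8.314×333)/(2×96500) × (-3.588) = 0.900 + 0.051 = 0.951 V.

0.951 V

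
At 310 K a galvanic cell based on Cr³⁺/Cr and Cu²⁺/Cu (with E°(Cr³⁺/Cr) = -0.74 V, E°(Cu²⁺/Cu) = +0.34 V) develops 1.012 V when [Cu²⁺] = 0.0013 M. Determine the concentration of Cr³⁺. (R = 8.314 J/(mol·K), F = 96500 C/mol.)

From the Nernst equation, ln Q = nF(E° − E)/RT = 6×96500×(1.08 − 1.012)/(8.314×310) = 15.276, so Q = 4.31 × 10^6.
With Q = [Cr³⁺]^2/[Cu²⁺]^3 and the known concentrations, [Cr³⁺]^2 in the numerator gives [Cr³⁺] = 0.097 M.

0.097 M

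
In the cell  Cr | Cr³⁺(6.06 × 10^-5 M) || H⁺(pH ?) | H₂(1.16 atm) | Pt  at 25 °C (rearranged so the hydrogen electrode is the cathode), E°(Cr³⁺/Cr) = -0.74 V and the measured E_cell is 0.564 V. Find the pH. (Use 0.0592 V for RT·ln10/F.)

pH = 4.35

E°_cell = 0.74 V and n = 6.
log Q = n(E° − E)/0.0592 = 6×(0.74 − 0.564)/0.0592 = 17.838.
With Q = [Cr³⁺]^2·P(H₂)^3 / [H⁺]^6, solving for [H⁺] gives log[H⁺] = -4.347, so pH = 4.35.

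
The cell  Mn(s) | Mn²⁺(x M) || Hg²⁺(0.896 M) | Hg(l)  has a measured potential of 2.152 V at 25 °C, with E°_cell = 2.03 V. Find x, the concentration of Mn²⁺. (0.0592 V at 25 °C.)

From the Nernst equation, log Q = n(E° − E)/0.0592 = 2(2.03 − 2.152)/0.0592 = -4.122, so Q = 7.56 × 10^-5.
With Q = [Mn²⁺]/[Hg²⁺] and the known concentrations, [Mn²⁺] in the numerator gives [Mn²⁺] = 6.8 × 10^-5 M.

6.8 × 10^-5 M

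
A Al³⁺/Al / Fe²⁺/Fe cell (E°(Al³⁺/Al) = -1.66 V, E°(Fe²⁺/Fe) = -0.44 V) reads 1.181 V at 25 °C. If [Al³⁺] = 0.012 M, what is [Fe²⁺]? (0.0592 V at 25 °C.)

0.0025 M

From the Nernst equation, log Q = n(E° − E)/0.0592 = 6(1.22 − 1.181)/0.0592 = 3.953, so Q = 8970.
With Q = [Al³⁺]^2/[Fe²⁺]^3 and the known concentrations, [Fe²⁺]^3 in the denominator gives [Fe²⁺] = 0.0025 M.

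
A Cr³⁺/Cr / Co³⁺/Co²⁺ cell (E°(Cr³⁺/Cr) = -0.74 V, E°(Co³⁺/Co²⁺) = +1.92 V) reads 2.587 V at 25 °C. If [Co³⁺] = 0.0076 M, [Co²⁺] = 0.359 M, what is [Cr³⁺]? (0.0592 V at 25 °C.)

0.047 M

From the Nernst equation, log Q = n(E° − E)/0.0592 = 3(2.66 − 2.587)/0.0592 = 3.699, so Q = 5000.
With Q = [Cr³⁺]·[Co²⁺]^3/[Co³⁺]^3 and the known concentrations, [Cr³⁺] in the numerator gives [Cr³⁺] = 0.047 M.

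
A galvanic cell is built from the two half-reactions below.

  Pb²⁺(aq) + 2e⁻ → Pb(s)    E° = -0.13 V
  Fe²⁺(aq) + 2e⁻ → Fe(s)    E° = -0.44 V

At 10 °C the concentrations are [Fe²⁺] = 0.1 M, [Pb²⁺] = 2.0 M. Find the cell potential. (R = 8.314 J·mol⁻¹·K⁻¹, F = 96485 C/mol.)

0.347 V

The Pb²⁺/Pb couple has the higher reduction potential and acts as the cathode, so E°_cell = -0.13 − (-0.44) = 0.31 V.
Balancing electrons gives n = 2; the reaction quotient is Q = [Fe²⁺]/[Pb²⁺] = 0.0500.
E = E° − (RT/nF) ln Q = 0.31 − (8.314×283)/(2×96485) × (-2.996) = 0.310 + 0.037 = 0.347 V.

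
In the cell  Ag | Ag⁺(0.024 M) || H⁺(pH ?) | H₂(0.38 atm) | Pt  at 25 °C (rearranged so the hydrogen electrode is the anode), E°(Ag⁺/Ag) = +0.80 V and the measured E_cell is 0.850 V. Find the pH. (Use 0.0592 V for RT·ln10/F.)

pH = 2.67

E°_cell = 0.80 V and n = 2.
log Q = n(E° − E)/0.0592 = 2×(0.80 − 0.850)/0.0592 = -1.689.
With Q = [H⁺]^2 / ([Ag⁺]^2·P(H₂)), solving for [H⁺] gives log[H⁺] = -2.674, so pH = 2.67.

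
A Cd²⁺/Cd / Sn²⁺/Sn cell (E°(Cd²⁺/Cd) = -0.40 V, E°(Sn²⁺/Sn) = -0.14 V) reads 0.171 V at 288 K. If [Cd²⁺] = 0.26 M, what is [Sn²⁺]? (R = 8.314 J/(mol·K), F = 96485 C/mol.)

From the Nernst equation, ln Q = nF(E° − E)/RT = 2×96485×(0.26 − 0.171)/(8.314×288) = 7.173, so Q = 1300.
With Q = [Cd²⁺]/[Sn²⁺] and the known concentrations, [Sn²⁺] in the denominator gives [Sn²⁺] = 2 × 10^-4 M.

2 × 10^-4 M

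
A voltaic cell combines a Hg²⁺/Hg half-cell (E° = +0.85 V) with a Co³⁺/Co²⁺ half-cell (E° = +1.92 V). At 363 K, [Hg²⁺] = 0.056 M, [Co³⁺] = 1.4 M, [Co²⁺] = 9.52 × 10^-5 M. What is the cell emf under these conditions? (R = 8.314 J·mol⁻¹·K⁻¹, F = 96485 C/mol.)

The Co³⁺/Co²⁺ couple has the higher reduction potential and acts as the cathode, so E°_cell = +1.92 − (+0.85) = 1.07 V.
Balancing electrons gives n = 2; the reaction quotient is Q = [Hg²⁺]·[Co²⁺]^2/[Co³⁺]^2 = 2.59 × 10^-10.
E = E° − (RT/nF) ln Q = 1.07 − (8.314×363)/(2×96485) × (-22.074) = 1.070 + 0.345 = 1.415 V.

1.42 V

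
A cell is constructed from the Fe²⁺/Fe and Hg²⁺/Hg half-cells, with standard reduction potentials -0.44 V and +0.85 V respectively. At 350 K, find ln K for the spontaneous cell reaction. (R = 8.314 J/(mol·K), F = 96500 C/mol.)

E°_cell = +0.85 − (-0.44) = 1.29 V, with n = 2 electrons transferred.
At equilibrium E = 0, so the Nernst equation gives ln K = nFE°/RT = (2)(96500)(1.29)/((8.314)(350)) = 85.56.

ln K = 85.6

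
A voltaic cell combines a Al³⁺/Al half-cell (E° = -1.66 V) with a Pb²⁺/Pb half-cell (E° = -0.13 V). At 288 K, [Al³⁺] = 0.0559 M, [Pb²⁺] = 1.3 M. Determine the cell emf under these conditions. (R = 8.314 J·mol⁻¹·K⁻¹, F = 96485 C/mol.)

1.56 V

The Pb²⁺/Pb couple has the higher reduction potential and acts as the cathode, so E°_cell = -0.13 − (-1.66) = 1.53 V.
Balancing electrons gives n = 6; the reaction quotient is Q = [Al³⁺]^2/[Pb²⁺]^3 = 0.00142.
E = E° − (RT/nF) ln Q = 1.53 − (8.314×288)/(6×96485) × (-6.555) = 1.530 + 0.027 = 1.557 V.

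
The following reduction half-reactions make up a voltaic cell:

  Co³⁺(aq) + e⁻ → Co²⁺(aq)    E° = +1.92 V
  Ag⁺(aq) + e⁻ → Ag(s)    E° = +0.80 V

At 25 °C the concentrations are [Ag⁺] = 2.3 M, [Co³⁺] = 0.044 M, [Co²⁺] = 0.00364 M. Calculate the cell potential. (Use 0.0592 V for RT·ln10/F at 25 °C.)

The Co³⁺/Co²⁺ couple has the higher reduction potential and acts as the cathode, so E°_cell = +1.92 − (+0.80) = 1.12 V.
Balancing electrons gives n = 1; the reaction quotient is Q = [Ag⁺]·[Co²⁺]/[Co³⁺] = 0.190.
At 25 °C, E = E° − (0.0592/n) log Q = 1.12 − (0.0592/1)(-0.721) = 1.120 + 0.043 = 1.163 V.

1.16 V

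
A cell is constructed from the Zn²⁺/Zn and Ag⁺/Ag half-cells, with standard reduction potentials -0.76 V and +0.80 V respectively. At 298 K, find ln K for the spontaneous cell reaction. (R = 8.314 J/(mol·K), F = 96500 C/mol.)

ln K = 121.5

E°_cell = +0.80 − (-0.76) = 1.56 V, with n = 2 electrons transferred.
At equilibrium E = 0, so the Nernst equation gives ln K = nFE°/RT = (2)(96500)(1.56)/((8.314)(298)) = 121.52.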